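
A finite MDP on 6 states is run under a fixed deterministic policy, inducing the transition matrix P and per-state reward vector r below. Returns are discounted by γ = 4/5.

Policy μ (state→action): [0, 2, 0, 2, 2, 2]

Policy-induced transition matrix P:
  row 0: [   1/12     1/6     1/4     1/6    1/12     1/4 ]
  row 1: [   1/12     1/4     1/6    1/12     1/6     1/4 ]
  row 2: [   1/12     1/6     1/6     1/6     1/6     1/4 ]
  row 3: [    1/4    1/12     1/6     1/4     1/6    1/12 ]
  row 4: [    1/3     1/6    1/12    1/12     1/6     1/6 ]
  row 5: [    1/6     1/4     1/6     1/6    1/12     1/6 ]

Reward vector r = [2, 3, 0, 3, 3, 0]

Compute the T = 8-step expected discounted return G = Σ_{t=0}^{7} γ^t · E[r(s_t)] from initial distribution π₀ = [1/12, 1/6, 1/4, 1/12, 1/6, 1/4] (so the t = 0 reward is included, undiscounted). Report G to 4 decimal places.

G = 6.9408

t=0: π = [0.0833, 0.1667, 0.2500, 0.0833, 0.1667, 0.2500], E[r] = 1.4167, γ^t·E[r] = 1.416667, running G = 1.416667
t=1: π = [0.1597, 0.1944, 0.1597, 0.1458, 0.1389, 0.2014], E[r] = 1.7569, γ^t·E[r] = 1.405556, running G = 2.822222
t=2: π = [0.1591, 0.1875, 0.1684, 0.1510, 0.1366, 0.1973], E[r] = 1.7436, γ^t·E[r] = 1.115926, running G = 3.938148
t=3: π = [0.1591, 0.1861, 0.1685, 0.1522, 0.1370, 0.1970], E[r] = 1.7443, γ^t·E[r] = 0.893062, running G = 4.831210
t=4: π = [0.1594, 0.1859, 0.1685, 0.1524, 0.1370, 0.1968], E[r] = 1.7447, γ^t·E[r] = 0.714635, running G = 5.545845
t=5: π = [0.1594, 0.1859, 0.1685, 0.1525, 0.1370, 0.1968], E[r] = 1.7447, γ^t·E[r] = 0.571697, running G = 6.117543
t=6: π = [0.1594, 0.1858, 0.1685, 0.1525, 0.1370, 0.1968], E[r] = 1.7447, γ^t·E[r] = 0.457358, running G = 6.574901
t=7: π = [0.1594, 0.1858, 0.1685, 0.1525, 0.1370, 0.1968], E[r] = 1.7447, γ^t·E[r] = 0.365887, running G = 6.940788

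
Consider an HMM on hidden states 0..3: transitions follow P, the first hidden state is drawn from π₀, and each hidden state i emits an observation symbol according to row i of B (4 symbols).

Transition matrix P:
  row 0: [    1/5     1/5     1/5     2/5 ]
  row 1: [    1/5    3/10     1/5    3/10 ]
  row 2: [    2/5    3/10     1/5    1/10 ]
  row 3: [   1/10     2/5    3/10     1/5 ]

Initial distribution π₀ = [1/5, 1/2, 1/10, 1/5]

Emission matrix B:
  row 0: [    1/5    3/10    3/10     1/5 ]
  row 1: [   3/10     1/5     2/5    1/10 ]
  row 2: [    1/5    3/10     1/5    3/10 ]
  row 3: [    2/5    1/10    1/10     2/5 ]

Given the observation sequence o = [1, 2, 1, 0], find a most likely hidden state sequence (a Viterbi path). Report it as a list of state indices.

path = [1, 1, 0, 3]

t=0: δ = [6.000e-02, 1.000e-01, 3.000e-02, 2.000e-02]  (obs o_0=1)
t=1: δ = [6.000e-03, 1.200e-02, 4.000e-03, 3.000e-03]  ψ = [1, 1, 1, 1]  (obs o_1=2)
t=2: δ = [7.200e-04, 7.200e-04, 7.200e-04, 3.600e-04]  ψ = [1, 1, 1, 1]  (obs o_2=1)
t=3: δ = [5.760e-05, 6.480e-05, 2.880e-05, 1.152e-04]  ψ = [2, 1, 0, 0]  (obs o_3=0)
backtrack: best end state = 3; path = [1, 1, 0, 3]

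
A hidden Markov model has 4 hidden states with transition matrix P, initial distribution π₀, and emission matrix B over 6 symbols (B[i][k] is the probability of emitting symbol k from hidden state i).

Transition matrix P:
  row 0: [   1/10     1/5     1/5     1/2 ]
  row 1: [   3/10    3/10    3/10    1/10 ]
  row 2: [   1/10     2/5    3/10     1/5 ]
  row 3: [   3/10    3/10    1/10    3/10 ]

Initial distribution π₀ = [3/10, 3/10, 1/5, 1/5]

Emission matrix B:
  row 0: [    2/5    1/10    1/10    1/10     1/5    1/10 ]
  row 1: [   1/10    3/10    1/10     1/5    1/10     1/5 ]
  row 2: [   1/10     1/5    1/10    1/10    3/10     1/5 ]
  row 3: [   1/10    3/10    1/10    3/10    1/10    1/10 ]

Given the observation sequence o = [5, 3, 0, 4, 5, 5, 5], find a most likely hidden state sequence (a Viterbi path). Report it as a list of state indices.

t=0: δ = [3.000e-02, 6.000e-02, 4.000e-02, 2.000e-02]  (obs o_0=5)
t=1: δ = [1.800e-03, 3.600e-03, 1.800e-03, 4.500e-03]  ψ = [1, 1, 1, 0]  (obs o_1=3)
t=2: δ = [5.400e-04, 1.350e-04, 1.080e-04, 1.350e-04]  ψ = [3, 3, 1, 3]  (obs o_2=0)
t=3: δ = [1.080e-05, 1.080e-05, 3.240e-05, 2.700e-05]  ψ = [0, 0, 0, 0]  (obs o_3=4)
t=4: δ = [8.100e-07, 2.592e-06, 1.944e-06, 8.100e-07]  ψ = [3, 2, 2, 3]  (obs o_4=5)
t=5: δ = [7.776e-08, 1.555e-07, 1.555e-07, 4.050e-08]  ψ = [1, 1, 1, 0]  (obs o_5=5)
t=6: δ = [4.666e-09, 1.244e-08, 9.331e-09, 3.888e-09]  ψ = [1, 2, 1, 0]  (obs o_6=5)
backtrack: best end state = 1; path = [0, 3, 0, 2, 1, 2, 1]

path = [0, 3, 0, 2, 1, 2, 1]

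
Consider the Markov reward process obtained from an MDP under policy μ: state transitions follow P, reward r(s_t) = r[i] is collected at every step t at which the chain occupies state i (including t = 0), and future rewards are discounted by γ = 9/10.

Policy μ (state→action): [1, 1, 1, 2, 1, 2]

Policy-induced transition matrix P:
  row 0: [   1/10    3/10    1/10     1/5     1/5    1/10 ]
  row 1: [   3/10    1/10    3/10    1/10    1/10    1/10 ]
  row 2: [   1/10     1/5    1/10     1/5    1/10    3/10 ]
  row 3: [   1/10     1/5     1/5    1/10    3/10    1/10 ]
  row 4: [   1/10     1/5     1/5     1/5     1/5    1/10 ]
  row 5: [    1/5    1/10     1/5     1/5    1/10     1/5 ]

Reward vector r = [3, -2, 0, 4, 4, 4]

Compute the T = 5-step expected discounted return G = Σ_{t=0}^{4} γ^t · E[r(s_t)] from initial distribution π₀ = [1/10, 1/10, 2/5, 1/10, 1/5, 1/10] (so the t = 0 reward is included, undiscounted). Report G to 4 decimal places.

G = 8.0255

t=0: π = [0.1000, 0.1000, 0.4000, 0.1000, 0.2000, 0.1000], E[r] = 1.7000, γ^t·E[r] = 1.700000, running G = 1.700000
t=1: π = [0.1300, 0.1900, 0.1600, 0.1800, 0.1500, 0.1900], E[r] = 2.0900, γ^t·E[r] = 1.881000, running G = 3.581000
t=2: π = [0.1570, 0.1750, 0.1900, 0.1630, 0.1640, 0.1510], E[r] = 2.0330, γ^t·E[r] = 1.646730, running G = 5.227730
t=3: π = [0.1501, 0.1831, 0.1828, 0.1662, 0.1647, 0.1531], E[r] = 2.0201, γ^t·E[r] = 1.472653, running G = 6.700383
t=4: π = [0.1519, 0.1814, 0.1850, 0.1651, 0.1647, 0.1519], E[r] = 2.0197, γ^t·E[r] = 1.325092, running G = 8.025475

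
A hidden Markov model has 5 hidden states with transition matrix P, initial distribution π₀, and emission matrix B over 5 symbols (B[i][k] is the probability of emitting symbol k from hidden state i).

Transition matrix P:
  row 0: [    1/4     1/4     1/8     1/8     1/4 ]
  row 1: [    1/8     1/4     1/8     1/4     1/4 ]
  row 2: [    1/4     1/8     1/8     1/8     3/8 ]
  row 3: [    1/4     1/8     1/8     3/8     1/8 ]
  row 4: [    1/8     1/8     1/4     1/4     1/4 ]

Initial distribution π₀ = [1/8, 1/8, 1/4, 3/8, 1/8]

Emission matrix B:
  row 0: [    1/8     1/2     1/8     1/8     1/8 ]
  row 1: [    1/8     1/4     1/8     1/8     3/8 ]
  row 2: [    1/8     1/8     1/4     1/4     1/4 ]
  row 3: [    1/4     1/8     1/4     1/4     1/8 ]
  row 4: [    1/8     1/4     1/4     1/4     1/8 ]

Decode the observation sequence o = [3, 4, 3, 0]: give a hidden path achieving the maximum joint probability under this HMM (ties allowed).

t=0: δ = [1.562e-02, 1.562e-02, 6.250e-02, 9.375e-02, 3.125e-02]  (obs o_0=3)
t=1: δ = [2.930e-03, 4.395e-03, 2.930e-03, 4.395e-03, 2.930e-03]  ψ = [3, 3, 3, 3, 2]  (obs o_1=4)
t=2: δ = [1.373e-04, 1.373e-04, 1.831e-04, 4.120e-04, 2.747e-04]  ψ = [3, 1, 4, 3, 1]  (obs o_2=3)
t=3: δ = [1.287e-05, 6.437e-06, 8.583e-06, 3.862e-05, 8.583e-06]  ψ = [3, 3, 4, 3, 2]  (obs o_3=0)
backtrack: best end state = 3; path = [3, 3, 3, 3]

path = [3, 3, 3, 3]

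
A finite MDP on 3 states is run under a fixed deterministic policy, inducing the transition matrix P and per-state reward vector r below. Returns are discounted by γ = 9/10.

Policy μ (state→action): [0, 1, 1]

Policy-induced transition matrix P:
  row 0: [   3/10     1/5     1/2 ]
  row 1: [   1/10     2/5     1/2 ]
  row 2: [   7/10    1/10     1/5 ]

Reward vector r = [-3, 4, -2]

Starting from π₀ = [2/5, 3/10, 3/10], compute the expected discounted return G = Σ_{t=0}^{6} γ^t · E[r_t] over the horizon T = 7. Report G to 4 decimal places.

G = -5.4487

t=0: π = [0.4000, 0.3000, 0.3000], E[r] = -0.6000, γ^t·E[r] = -0.600000, running G = -0.600000
t=1: π = [0.3600, 0.2300, 0.4100], E[r] = -0.9800, γ^t·E[r] = -0.882000, running G = -1.482000
t=2: π = [0.4180, 0.2050, 0.3770], E[r] = -1.1880, γ^t·E[r] = -0.962280, running G = -2.444280
t=3: π = [0.4098, 0.2033, 0.3869], E[r] = -1.1900, γ^t·E[r] = -0.867510, running G = -3.311790
t=4: π = [0.4141, 0.2020, 0.3839], E[r] = -1.2023, γ^t·E[r] = -0.788816, running G = -4.100606
t=5: π = [0.4132, 0.2020, 0.3848], E[r] = -1.2012, γ^t·E[r] = -0.709280, running G = -4.809886
t=6: π = [0.4135, 0.2019, 0.3846], E[r] = -1.2020, γ^t·E[r] = -0.638802, running G = -5.448688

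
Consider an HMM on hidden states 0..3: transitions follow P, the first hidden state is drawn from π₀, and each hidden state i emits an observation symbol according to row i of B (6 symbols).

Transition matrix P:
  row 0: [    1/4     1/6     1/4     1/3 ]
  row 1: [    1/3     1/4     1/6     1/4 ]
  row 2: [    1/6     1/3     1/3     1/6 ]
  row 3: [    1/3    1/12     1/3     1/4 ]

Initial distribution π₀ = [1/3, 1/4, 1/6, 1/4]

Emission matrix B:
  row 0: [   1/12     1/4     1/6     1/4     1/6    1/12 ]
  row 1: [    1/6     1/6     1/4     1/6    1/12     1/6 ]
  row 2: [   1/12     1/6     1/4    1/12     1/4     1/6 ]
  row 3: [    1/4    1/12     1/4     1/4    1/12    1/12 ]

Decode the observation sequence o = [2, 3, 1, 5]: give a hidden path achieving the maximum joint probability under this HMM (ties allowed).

t=0: δ = [5.556e-02, 6.250e-02, 4.167e-02, 6.250e-02]  (obs o_0=2)
t=1: δ = [5.208e-03, 2.604e-03, 1.736e-03, 4.630e-03]  ψ = [1, 1, 3, 0]  (obs o_1=3)
t=2: δ = [3.858e-04, 1.447e-04, 2.572e-04, 1.447e-04]  ψ = [3, 0, 3, 0]  (obs o_2=1)
t=3: δ = [8.038e-06, 1.429e-05, 1.608e-05, 1.072e-05]  ψ = [0, 2, 0, 0]  (obs o_3=5)
backtrack: best end state = 2; path = [0, 3, 0, 2]

path = [0, 3, 0, 2]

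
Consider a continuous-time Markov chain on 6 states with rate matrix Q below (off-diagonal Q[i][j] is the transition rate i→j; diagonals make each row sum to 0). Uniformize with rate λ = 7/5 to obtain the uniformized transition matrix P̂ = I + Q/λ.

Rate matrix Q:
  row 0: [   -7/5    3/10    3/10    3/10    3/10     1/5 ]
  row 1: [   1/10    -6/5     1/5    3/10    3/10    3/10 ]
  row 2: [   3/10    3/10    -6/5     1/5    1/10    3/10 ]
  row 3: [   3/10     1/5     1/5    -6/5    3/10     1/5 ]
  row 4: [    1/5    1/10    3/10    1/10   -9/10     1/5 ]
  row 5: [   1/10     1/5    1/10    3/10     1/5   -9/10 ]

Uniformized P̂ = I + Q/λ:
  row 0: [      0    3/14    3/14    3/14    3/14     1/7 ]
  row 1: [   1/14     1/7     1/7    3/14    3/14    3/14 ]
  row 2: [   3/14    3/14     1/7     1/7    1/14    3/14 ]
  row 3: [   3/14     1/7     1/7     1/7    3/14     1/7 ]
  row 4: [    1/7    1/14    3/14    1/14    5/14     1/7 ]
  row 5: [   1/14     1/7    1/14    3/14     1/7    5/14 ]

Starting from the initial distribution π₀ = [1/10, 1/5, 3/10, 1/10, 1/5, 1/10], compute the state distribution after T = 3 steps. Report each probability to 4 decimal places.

t=0: π = [0.1000, 0.2000, 0.3000, 0.1000, 0.2000, 0.1000]
t=1: π = [0.1357, 0.1571, 0.1571, 0.1571, 0.1929, 0.2000]
t=2: π = [0.1204, 0.1500, 0.1520, 0.1643, 0.2051, 0.2082]
t=3: π = [0.1227, 0.1477, 0.1512, 0.1624, 0.2070, 0.2090]

π = [0.1227, 0.1477, 0.1512, 0.1624, 0.2070, 0.2090]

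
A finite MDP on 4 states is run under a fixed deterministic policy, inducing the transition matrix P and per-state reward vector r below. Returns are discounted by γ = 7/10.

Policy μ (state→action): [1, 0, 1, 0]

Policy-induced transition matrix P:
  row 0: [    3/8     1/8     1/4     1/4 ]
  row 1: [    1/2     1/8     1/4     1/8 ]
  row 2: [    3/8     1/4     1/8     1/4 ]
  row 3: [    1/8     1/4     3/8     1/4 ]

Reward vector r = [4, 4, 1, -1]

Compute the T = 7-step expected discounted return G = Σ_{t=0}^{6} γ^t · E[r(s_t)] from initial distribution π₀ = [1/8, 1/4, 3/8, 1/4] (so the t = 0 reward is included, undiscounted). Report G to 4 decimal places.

t=0: π = [0.1250, 0.2500, 0.3750, 0.2500], E[r] = 1.6250, γ^t·E[r] = 1.625000, running G = 1.625000
t=1: π = [0.3438, 0.2031, 0.2344, 0.2188], E[r] = 2.2031, γ^t·E[r] = 1.542188, running G = 3.167188
t=2: π = [0.3457, 0.1816, 0.2480, 0.2246], E[r] = 2.1328, γ^t·E[r] = 1.045078, running G = 4.212266
t=3: π = [0.3416, 0.1841, 0.2471, 0.2273], E[r] = 2.1223, γ^t·E[r] = 0.727954, running G = 4.940219
t=4: π = [0.3412, 0.1843, 0.2475, 0.2270], E[r] = 2.1225, γ^t·E[r] = 0.509604, running G = 5.449824
t=5: π = [0.3413, 0.1843, 0.2474, 0.2270], E[r] = 2.1229, γ^t·E[r] = 0.356794, running G = 5.806617
t=6: π = [0.3413, 0.1843, 0.2474, 0.2270], E[r] = 2.1229, γ^t·E[r] = 0.249754, running G = 6.056371

G = 6.0564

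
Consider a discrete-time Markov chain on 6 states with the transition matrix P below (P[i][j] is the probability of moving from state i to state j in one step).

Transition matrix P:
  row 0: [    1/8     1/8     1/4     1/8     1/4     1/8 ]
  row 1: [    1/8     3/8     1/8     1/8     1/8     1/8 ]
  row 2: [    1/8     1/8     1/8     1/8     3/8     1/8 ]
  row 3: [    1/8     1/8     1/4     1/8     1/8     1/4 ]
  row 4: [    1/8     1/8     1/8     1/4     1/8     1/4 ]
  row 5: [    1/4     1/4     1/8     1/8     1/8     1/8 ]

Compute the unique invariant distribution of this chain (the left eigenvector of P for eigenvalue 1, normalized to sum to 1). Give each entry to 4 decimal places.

Balance equations π_j = Σ_i π_i·P[i][j]:
  π_0 = 1/8·π_0 + 1/8·π_1 + 1/8·π_2 + 1/8·π_3 + 1/8·π_4 + 1/4·π_5
  π_1 = 1/8·π_0 + 3/8·π_1 + 1/8·π_2 + 1/8·π_3 + 1/8·π_4 + 1/4·π_5
  π_2 = 1/4·π_0 + 1/8·π_1 + 1/8·π_2 + 1/4·π_3 + 1/8·π_4 + 1/8·π_5
  π_3 = 1/8·π_0 + 1/8·π_1 + 1/8·π_2 + 1/8·π_3 + 1/4·π_4 + 1/8·π_5
  π_4 = 1/4·π_0 + 1/8·π_1 + 3/8·π_2 + 1/8·π_3 + 1/8·π_4 + 1/8·π_5
  normalize: π_0 + π_1 + π_2 + π_3 + π_4 + π_5 = 1
Solving the linear system gives exactly π = [113/775, 452/2325, 376/2325, 344/2325, 427/2325, 129/775].

π = [0.1458, 0.1944, 0.1617, 0.1480, 0.1837, 0.1665]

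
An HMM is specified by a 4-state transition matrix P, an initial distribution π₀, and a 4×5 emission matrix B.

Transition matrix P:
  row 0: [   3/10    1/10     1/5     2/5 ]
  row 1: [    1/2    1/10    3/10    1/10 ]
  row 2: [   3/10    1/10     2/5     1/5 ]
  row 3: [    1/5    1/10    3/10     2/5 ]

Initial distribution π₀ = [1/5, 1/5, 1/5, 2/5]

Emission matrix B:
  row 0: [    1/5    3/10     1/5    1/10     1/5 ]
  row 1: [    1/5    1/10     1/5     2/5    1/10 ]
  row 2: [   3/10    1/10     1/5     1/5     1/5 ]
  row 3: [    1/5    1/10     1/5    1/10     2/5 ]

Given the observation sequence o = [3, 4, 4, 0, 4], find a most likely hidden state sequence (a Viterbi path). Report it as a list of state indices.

t=0: δ = [2.000e-02, 8.000e-02, 4.000e-02, 4.000e-02]  (obs o_0=3)
t=1: δ = [8.000e-03, 8.000e-04, 4.800e-03, 6.400e-03]  ψ = [1, 1, 1, 3]  (obs o_1=4)
t=2: δ = [4.800e-04, 8.000e-05, 3.840e-04, 1.280e-03]  ψ = [0, 0, 2, 0]  (obs o_2=4)
t=3: δ = [5.120e-05, 2.560e-05, 1.152e-04, 1.024e-04]  ψ = [3, 3, 3, 3]  (obs o_3=0)
t=4: δ = [6.912e-06, 1.152e-06, 9.216e-06, 1.638e-05]  ψ = [2, 2, 2, 3]  (obs o_4=4)
backtrack: best end state = 3; path = [1, 0, 3, 3, 3]

path = [1, 0, 3, 3, 3]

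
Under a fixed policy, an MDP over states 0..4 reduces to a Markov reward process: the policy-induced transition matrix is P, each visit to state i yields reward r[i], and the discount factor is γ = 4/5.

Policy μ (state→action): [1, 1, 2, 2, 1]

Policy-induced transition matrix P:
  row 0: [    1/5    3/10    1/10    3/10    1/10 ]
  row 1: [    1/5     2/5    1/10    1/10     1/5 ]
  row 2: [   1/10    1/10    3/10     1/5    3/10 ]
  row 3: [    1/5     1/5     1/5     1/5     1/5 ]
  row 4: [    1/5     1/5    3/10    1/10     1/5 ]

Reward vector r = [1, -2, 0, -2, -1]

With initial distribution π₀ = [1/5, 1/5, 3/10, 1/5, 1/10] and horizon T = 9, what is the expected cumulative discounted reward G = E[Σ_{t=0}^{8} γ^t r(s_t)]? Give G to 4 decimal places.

t=0: π = [0.2000, 0.2000, 0.3000, 0.2000, 0.1000], E[r] = -0.7000, γ^t·E[r] = -0.700000, running G = -0.700000
t=1: π = [0.1700, 0.2300, 0.2000, 0.1900, 0.2100], E[r] = -0.8800, γ^t·E[r] = -0.704000, running G = -1.404000
t=2: π = [0.1800, 0.2430, 0.2010, 0.1730, 0.2030], E[r] = -0.8550, γ^t·E[r] = -0.547200, running G = -1.951200
t=3: π = [0.1799, 0.2465, 0.1981, 0.1734, 0.2021], E[r] = -0.8620, γ^t·E[r] = -0.441344, running G = -2.392544
t=4: π = [0.1802, 0.2475, 0.1974, 0.1731, 0.2018], E[r] = -0.8629, γ^t·E[r] = -0.353423, running G = -2.745967
t=5: π = [0.1803, 0.2478, 0.1972, 0.1731, 0.2017], E[r] = -0.8632, γ^t·E[r] = -0.282850, running G = -3.028817
t=6: π = [0.1803, 0.2479, 0.1971, 0.1731, 0.2017], E[r] = -0.8633, γ^t·E[r] = -0.226306, running G = -3.255123
t=7: π = [0.1803, 0.2479, 0.1971, 0.1731, 0.2017], E[r] = -0.8633, γ^t·E[r] = -0.181052, running G = -3.436175
t=8: π = [0.1803, 0.2479, 0.1971, 0.1731, 0.2017], E[r] = -0.8633, γ^t·E[r] = -0.144843, running G = -3.581018

G = -3.5810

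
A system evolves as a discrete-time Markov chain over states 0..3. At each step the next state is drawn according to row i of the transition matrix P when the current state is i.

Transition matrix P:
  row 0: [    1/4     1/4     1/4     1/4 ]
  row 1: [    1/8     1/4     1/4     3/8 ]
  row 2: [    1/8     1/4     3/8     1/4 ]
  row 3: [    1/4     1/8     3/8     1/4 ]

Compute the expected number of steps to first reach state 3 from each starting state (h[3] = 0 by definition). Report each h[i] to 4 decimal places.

First-step conditioning: h[3] = 0; for i ≠ 3, h[i] = 1 + Σ_k P[i][k]·h[k].
  h[0] = 1 + 1/4·h[0] + 1/4·h[1] + 1/4·h[2]
  h[1] = 1 + 1/8·h[0] + 1/4·h[1] + 1/4·h[2]
  h[2] = 1 + 1/8·h[0] + 1/4·h[1] + 3/8·h[2]
Solving the 3×3 linear system over states ≠ 3 gives exactly h = [32/9, 28/9, 32/9, 0] (h[3] = 0 is the target).

h = [3.5556, 3.1111, 3.5556, 0.0000]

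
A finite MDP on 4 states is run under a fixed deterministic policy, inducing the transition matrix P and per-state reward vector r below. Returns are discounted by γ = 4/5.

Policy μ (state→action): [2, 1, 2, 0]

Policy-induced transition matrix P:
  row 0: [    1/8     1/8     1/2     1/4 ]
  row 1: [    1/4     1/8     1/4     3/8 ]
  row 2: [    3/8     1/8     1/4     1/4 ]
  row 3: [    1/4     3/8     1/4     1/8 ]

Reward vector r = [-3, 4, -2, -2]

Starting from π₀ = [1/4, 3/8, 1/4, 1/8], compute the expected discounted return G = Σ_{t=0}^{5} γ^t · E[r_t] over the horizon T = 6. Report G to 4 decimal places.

G = -3.1780

t=0: π = [0.2500, 0.3750, 0.2500, 0.1250], E[r] = 0.0000, γ^t·E[r] = 0.000000, running G = 0.000000
t=1: π = [0.2500, 0.1563, 0.3125, 0.2813], E[r] = -1.3125, γ^t·E[r] = -1.050000, running G = -1.050000
t=2: π = [0.2578, 0.1953, 0.3125, 0.2344], E[r] = -1.0859, γ^t·E[r] = -0.695000, running G = -1.745000
t=3: π = [0.2568, 0.1836, 0.3145, 0.2451], E[r] = -1.1553, γ^t·E[r] = -0.591500, running G = -2.336500
t=4: π = [0.2572, 0.1863, 0.3142, 0.2423], E[r] = -1.1395, γ^t·E[r] = -0.466750, running G = -2.803250
t=5: π = [0.2571, 0.1856, 0.3143, 0.2430], E[r] = -1.1437, γ^t·E[r] = -0.374755, running G = -3.178005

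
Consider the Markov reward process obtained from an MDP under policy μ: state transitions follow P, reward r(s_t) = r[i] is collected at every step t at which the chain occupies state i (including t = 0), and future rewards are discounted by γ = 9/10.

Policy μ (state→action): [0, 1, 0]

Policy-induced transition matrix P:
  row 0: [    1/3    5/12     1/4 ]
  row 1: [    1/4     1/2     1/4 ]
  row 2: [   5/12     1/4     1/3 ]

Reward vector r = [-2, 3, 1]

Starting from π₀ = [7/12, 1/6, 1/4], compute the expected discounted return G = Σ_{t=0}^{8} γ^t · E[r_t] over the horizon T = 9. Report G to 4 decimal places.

G = 3.8220

t=0: π = [0.5833, 0.1667, 0.2500], E[r] = -0.4167, γ^t·E[r] = -0.416667, running G = -0.416667
t=1: π = [0.3403, 0.3889, 0.2708], E[r] = 0.7569, γ^t·E[r] = 0.681250, running G = 0.264583
t=2: π = [0.3235, 0.4039, 0.2726], E[r] = 0.8374, γ^t·E[r] = 0.678281, running G = 0.942865
t=3: π = [0.3224, 0.4049, 0.2727], E[r] = 0.8426, γ^t·E[r] = 0.614285, running G = 1.557150
t=4: π = [0.3223, 0.4050, 0.2727], E[r] = 0.8430, γ^t·E[r] = 0.553065, running G = 2.110215
t=5: π = [0.3223, 0.4050, 0.2727], E[r] = 0.8430, γ^t·E[r] = 0.497768, running G = 2.607983
t=6: π = [0.3223, 0.4050, 0.2727], E[r] = 0.8430, γ^t·E[r] = 0.447992, running G = 3.055974
t=7: π = [0.3223, 0.4050, 0.2727], E[r] = 0.8430, γ^t·E[r] = 0.403192, running G = 3.459167
t=8: π = [0.3223, 0.4050, 0.2727], E[r] = 0.8430, γ^t·E[r] = 0.362873, running G = 3.822040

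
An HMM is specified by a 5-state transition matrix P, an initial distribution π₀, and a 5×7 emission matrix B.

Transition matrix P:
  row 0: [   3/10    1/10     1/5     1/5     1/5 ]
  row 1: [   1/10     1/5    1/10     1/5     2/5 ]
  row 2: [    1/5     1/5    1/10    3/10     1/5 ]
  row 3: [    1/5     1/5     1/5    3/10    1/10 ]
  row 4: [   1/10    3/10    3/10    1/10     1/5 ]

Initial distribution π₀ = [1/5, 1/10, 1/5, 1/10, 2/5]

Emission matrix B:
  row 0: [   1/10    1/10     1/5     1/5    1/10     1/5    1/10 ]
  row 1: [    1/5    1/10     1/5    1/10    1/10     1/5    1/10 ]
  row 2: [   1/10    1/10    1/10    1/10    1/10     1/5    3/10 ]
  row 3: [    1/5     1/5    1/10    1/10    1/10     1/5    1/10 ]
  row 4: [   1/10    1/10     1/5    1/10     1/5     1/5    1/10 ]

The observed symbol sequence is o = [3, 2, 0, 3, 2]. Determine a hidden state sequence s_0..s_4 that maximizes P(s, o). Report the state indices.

path = [0, 0, 0, 0, 0]

t=0: δ = [4.000e-02, 1.000e-02, 2.000e-02, 1.000e-02, 4.000e-02]  (obs o_0=3)
t=1: δ = [2.400e-03, 2.400e-03, 1.200e-03, 8.000e-04, 1.600e-03]  ψ = [0, 4, 4, 0, 0]  (obs o_1=2)
t=2: δ = [7.200e-05, 9.600e-05, 4.800e-05, 9.600e-05, 9.600e-05]  ψ = [0, 1, 0, 0, 1]  (obs o_2=0)
t=3: δ = [4.320e-06, 2.880e-06, 2.880e-06, 2.880e-06, 3.840e-06]  ψ = [0, 4, 4, 3, 1]  (obs o_3=3)
t=4: δ = [2.592e-07, 2.304e-07, 1.152e-07, 8.640e-08, 2.304e-07]  ψ = [0, 4, 4, 0, 1]  (obs o_4=2)
backtrack: best end state = 0; path = [0, 0, 0, 0, 0]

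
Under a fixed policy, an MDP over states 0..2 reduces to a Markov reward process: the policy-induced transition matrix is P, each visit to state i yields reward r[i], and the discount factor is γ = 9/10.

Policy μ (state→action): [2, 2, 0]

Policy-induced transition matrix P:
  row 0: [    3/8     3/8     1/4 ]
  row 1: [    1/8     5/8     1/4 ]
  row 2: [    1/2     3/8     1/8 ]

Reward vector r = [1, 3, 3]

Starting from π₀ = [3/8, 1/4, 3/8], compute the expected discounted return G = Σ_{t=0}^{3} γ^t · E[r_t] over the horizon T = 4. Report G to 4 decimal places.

t=0: π = [0.3750, 0.2500, 0.3750], E[r] = 2.2500, γ^t·E[r] = 2.250000, running G = 2.250000
t=1: π = [0.3594, 0.4375, 0.2031], E[r] = 2.2813, γ^t·E[r] = 2.053125, running G = 4.303125
t=2: π = [0.2910, 0.4844, 0.2246], E[r] = 2.4180, γ^t·E[r] = 1.958555, running G = 6.261680
t=3: π = [0.2820, 0.4961, 0.2219], E[r] = 2.4360, γ^t·E[r] = 1.775870, running G = 8.037549

G = 8.0375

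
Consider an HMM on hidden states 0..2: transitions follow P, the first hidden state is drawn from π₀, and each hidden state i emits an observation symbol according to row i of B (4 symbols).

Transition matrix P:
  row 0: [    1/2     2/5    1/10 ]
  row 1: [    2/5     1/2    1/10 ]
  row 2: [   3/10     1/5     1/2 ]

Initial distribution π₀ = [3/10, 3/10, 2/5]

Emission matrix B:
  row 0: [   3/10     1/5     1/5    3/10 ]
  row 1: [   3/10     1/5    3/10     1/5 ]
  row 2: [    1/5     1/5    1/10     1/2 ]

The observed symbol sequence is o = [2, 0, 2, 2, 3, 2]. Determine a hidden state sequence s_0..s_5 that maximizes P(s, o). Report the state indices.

path = [1, 1, 1, 1, 1, 1]

t=0: δ = [6.000e-02, 9.000e-02, 4.000e-02]  (obs o_0=2)
t=1: δ = [1.080e-02, 1.350e-02, 4.000e-03]  ψ = [1, 1, 2]  (obs o_1=0)
t=2: δ = [1.080e-03, 2.025e-03, 2.000e-04]  ψ = [0, 1, 2]  (obs o_2=2)
t=3: δ = [1.620e-04, 3.037e-04, 2.025e-05]  ψ = [1, 1, 1]  (obs o_3=2)
t=4: δ = [3.645e-05, 3.037e-05, 1.519e-05]  ψ = [1, 1, 1]  (obs o_4=3)
t=5: δ = [3.645e-06, 4.556e-06, 7.594e-07]  ψ = [0, 1, 2]  (obs o_5=2)
backtrack: best end state = 1; path = [1, 1, 1, 1, 1, 1]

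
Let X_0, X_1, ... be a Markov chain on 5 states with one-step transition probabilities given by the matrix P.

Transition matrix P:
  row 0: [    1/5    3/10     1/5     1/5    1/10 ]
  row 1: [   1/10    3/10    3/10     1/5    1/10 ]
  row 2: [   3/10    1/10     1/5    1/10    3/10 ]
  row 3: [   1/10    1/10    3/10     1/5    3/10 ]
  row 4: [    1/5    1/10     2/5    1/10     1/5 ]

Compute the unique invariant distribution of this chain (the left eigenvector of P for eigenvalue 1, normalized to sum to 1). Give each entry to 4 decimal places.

Balance equations π_j = Σ_i π_i·P[i][j]:
  π_0 = 1/5·π_0 + 1/10·π_1 + 3/10·π_2 + 1/10·π_3 + 1/5·π_4
  π_1 = 3/10·π_0 + 3/10·π_1 + 1/10·π_2 + 1/10·π_3 + 1/10·π_4
  π_2 = 1/5·π_0 + 3/10·π_1 + 1/5·π_2 + 3/10·π_3 + 2/5·π_4
  π_3 = 1/5·π_0 + 1/5·π_1 + 1/10·π_2 + 1/5·π_3 + 1/10·π_4
  normalize: π_0 + π_1 + π_2 + π_3 + π_4 = 1
Solving the linear system gives exactly π = [891/4574, 1589/9148, 626/2287, 1391/9148, 941/4574].

π = [0.1948, 0.1737, 0.2737, 0.1521, 0.2057]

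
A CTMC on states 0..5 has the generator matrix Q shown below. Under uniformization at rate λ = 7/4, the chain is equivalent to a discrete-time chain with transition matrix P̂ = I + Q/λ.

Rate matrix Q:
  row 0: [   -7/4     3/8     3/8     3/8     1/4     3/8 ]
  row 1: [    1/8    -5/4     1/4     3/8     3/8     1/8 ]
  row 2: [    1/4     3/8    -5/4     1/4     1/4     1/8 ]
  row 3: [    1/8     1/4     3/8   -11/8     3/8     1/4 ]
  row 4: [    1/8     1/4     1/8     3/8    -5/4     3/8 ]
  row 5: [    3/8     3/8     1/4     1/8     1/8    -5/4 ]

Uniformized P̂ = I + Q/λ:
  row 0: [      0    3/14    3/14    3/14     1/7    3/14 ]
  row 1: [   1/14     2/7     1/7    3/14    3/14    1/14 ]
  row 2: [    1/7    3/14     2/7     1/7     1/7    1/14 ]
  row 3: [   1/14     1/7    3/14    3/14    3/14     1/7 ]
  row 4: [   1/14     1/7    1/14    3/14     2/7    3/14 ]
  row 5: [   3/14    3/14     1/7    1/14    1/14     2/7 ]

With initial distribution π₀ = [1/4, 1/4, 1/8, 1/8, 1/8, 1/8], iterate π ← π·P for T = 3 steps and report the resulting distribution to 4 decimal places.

π = [0.0990, 0.2028, 0.1746, 0.1795, 0.1855, 0.1587]

t=0: π = [0.2500, 0.2500, 0.1250, 0.1250, 0.1250, 0.1250]
t=1: π = [0.0804, 0.2143, 0.1786, 0.1875, 0.1786, 0.1607]
t=2: π = [0.1014, 0.2034, 0.1747, 0.1786, 0.1856, 0.1563]
t=3: π = [0.0990, 0.2028, 0.1746, 0.1795, 0.1855, 0.1587]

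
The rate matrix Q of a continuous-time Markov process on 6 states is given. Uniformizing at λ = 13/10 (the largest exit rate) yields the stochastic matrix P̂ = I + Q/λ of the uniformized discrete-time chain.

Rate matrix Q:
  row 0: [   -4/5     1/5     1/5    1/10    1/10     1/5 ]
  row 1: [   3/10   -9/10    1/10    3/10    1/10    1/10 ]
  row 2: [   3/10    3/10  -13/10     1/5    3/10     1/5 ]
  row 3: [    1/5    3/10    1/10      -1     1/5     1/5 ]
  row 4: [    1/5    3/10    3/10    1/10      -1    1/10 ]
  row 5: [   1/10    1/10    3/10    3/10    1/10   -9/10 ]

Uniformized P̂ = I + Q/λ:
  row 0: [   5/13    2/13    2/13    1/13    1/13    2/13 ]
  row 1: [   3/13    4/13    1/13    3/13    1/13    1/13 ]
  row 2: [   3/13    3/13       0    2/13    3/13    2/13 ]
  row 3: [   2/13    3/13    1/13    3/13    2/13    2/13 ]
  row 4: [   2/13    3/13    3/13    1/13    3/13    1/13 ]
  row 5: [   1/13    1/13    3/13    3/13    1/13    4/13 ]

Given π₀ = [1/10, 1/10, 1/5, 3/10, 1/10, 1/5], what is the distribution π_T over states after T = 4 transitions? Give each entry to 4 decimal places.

π = [0.2177, 0.2068, 0.1272, 0.1678, 0.1294, 0.1512]

t=0: π = [0.1000, 0.1000, 0.2000, 0.3000, 0.1000, 0.2000]
t=1: π = [0.1846, 0.2000, 0.1154, 0.1846, 0.1462, 0.1692]
t=2: π = [0.2077, 0.2059, 0.1308, 0.1710, 0.1314, 0.1533]
t=3: π = [0.2159, 0.2071, 0.1266, 0.1685, 0.1304, 0.1515]
t=4: π = [0.2177, 0.2068, 0.1272, 0.1678, 0.1294, 0.1512]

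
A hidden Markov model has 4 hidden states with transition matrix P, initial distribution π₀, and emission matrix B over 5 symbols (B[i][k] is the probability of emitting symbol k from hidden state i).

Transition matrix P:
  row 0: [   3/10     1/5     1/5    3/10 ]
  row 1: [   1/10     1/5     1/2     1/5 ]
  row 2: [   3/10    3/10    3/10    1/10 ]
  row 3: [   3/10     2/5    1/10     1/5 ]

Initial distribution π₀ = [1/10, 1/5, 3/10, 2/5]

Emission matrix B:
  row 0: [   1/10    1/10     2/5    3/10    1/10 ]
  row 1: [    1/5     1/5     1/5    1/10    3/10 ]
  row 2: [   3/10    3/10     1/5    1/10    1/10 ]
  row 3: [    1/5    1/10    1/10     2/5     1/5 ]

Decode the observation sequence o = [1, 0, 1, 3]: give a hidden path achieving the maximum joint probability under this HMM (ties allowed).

t=0: δ = [1.000e-02, 4.000e-02, 9.000e-02, 4.000e-02]  (obs o_0=1)
t=1: δ = [2.700e-03, 5.400e-03, 8.100e-03, 1.800e-03]  ψ = [2, 2, 2, 2]  (obs o_1=0)
t=2: δ = [2.430e-04, 4.860e-04, 8.100e-04, 1.080e-04]  ψ = [2, 2, 1, 1]  (obs o_2=1)
t=3: δ = [7.290e-05, 2.430e-05, 2.430e-05, 3.888e-05]  ψ = [2, 2, 1, 1]  (obs o_3=3)
backtrack: best end state = 0; path = [2, 1, 2, 0]

path = [2, 1, 2, 0]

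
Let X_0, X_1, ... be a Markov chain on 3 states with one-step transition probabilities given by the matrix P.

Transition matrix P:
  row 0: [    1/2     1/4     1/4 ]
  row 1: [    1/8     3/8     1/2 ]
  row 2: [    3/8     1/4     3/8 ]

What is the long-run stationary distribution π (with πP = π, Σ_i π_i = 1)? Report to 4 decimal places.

π = [0.3469, 0.2857, 0.3673]

Balance equations π_j = Σ_i π_i·P[i][j]:
  π_0 = 1/2·π_0 + 1/8·π_1 + 3/8·π_2
  π_1 = 1/4·π_0 + 3/8·π_1 + 1/4·π_2
  normalize: π_0 + π_1 + π_2 = 1
Solving the linear system gives exactly π = [17/49, 2/7, 18/49].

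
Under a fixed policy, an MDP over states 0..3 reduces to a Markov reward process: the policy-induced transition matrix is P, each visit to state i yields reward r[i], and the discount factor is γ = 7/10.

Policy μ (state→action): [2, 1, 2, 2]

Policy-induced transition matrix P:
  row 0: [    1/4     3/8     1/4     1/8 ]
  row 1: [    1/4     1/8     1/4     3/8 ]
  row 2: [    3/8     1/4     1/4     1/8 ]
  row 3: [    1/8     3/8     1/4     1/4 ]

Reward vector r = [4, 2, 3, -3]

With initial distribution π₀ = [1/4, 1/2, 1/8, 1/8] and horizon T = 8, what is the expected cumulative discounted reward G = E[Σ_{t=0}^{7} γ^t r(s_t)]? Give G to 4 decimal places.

t=0: π = [0.2500, 0.5000, 0.1250, 0.1250], E[r] = 2.0000, γ^t·E[r] = 2.000000, running G = 2.000000
t=1: π = [0.2500, 0.2344, 0.2500, 0.2656], E[r] = 1.4219, γ^t·E[r] = 0.995313, running G = 2.995313
t=2: π = [0.2480, 0.2852, 0.2500, 0.2168], E[r] = 1.6621, γ^t·E[r] = 0.814434, running G = 3.809746
t=3: π = [0.2542, 0.2725, 0.2500, 0.2234], E[r] = 1.6414, γ^t·E[r] = 0.562986, running G = 4.372732
t=4: π = [0.2533, 0.2756, 0.2500, 0.2210], E[r] = 1.6515, γ^t·E[r] = 0.396515, running G = 4.769247
t=5: π = [0.2536, 0.2748, 0.2500, 0.2215], E[r] = 1.6495, γ^t·E[r] = 0.277239, running G = 5.046486
t=6: π = [0.2536, 0.2750, 0.2500, 0.2214], E[r] = 1.6501, γ^t·E[r] = 0.194133, running G = 5.240619
t=7: π = [0.2536, 0.2750, 0.2500, 0.2214], E[r] = 1.6500, γ^t·E[r] = 0.135882, running G = 5.376502

G = 5.3765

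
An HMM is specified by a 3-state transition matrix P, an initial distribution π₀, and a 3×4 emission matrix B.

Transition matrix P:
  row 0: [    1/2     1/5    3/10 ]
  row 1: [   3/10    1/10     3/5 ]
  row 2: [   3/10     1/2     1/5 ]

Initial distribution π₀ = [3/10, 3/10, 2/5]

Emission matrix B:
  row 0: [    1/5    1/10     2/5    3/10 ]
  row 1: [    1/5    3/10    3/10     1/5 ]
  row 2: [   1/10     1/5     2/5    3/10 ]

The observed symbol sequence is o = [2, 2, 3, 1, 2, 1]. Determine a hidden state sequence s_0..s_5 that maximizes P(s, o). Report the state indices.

t=0: δ = [1.200e-01, 9.000e-02, 1.600e-01]  (obs o_0=2)
t=1: δ = [2.400e-02, 2.400e-02, 2.160e-02]  ψ = [0, 2, 1]  (obs o_1=2)
t=2: δ = [3.600e-03, 2.160e-03, 4.320e-03]  ψ = [0, 2, 1]  (obs o_2=3)
t=3: δ = [1.800e-04, 6.480e-04, 2.592e-04]  ψ = [0, 2, 1]  (obs o_3=1)
t=4: δ = [7.776e-05, 3.888e-05, 1.555e-04]  ψ = [1, 2, 1]  (obs o_4=2)
t=5: δ = [4.666e-06, 2.333e-05, 6.221e-06]  ψ = [2, 2, 2]  (obs o_5=1)
backtrack: best end state = 1; path = [2, 1, 2, 1, 2, 1]

path = [2, 1, 2, 1, 2, 1]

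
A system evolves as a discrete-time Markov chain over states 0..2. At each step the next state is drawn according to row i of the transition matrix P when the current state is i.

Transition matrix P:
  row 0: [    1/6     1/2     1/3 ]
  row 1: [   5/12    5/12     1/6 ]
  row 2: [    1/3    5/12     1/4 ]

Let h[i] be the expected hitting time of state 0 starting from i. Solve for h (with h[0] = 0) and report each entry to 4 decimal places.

First-step conditioning: h[0] = 0; for i ≠ 0, h[i] = 1 + Σ_k P[i][k]·h[k].
  h[1] = 1 + 5/12·h[1] + 1/6·h[2]
  h[2] = 1 + 5/12·h[1] + 1/4·h[2]
Solving the 2×2 linear system over states ≠ 0 gives exactly h = [0, 132/53, 144/53] (h[0] = 0 is the target).

h = [0.0000, 2.4906, 2.7170]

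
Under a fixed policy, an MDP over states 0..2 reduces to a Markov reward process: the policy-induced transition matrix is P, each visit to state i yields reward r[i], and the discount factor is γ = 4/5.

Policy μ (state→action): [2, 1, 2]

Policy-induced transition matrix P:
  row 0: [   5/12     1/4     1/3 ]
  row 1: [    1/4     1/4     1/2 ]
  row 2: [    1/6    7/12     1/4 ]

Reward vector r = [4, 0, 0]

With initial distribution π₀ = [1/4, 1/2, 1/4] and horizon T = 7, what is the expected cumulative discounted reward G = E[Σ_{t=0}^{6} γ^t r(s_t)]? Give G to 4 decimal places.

G = 4.1318

t=0: π = [0.2500, 0.5000, 0.2500], E[r] = 1.0000, γ^t·E[r] = 1.000000, running G = 1.000000
t=1: π = [0.2708, 0.3333, 0.3958], E[r] = 1.0833, γ^t·E[r] = 0.866667, running G = 1.866667
t=2: π = [0.2622, 0.3819, 0.3559], E[r] = 1.0486, γ^t·E[r] = 0.671111, running G = 2.537778
t=3: π = [0.2640, 0.3686, 0.3673], E[r] = 1.0561, γ^t·E[r] = 0.540741, running G = 3.078519
t=4: π = [0.2634, 0.3724, 0.3642], E[r] = 1.0536, γ^t·E[r] = 0.431546, running G = 3.510064
t=5: π = [0.2636, 0.3714, 0.3651], E[r] = 1.0542, γ^t·E[r] = 0.345443, running G = 3.855507
t=6: π = [0.2635, 0.3717, 0.3648], E[r] = 1.0540, γ^t·E[r] = 0.276304, running G = 4.131811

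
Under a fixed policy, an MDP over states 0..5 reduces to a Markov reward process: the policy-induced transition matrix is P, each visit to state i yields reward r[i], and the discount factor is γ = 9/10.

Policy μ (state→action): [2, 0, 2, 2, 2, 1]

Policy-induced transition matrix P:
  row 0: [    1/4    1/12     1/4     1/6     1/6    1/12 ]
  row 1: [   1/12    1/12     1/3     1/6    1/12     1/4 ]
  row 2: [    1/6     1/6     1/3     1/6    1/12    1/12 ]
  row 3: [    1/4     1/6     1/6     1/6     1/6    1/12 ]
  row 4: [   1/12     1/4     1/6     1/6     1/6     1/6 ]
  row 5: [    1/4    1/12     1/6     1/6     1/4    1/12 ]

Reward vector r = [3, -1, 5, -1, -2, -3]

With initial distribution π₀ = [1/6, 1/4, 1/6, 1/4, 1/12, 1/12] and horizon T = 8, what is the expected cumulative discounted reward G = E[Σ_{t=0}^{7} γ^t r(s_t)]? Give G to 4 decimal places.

t=0: π = [0.1667, 0.2500, 0.1667, 0.2500, 0.0833, 0.0833], E[r] = 0.4167, γ^t·E[r] = 0.416667, running G = 0.416667
t=1: π = [0.1806, 0.1319, 0.2500, 0.1667, 0.1389, 0.1319], E[r] = 0.8194, γ^t·E[r] = 0.737500, running G = 1.154167
t=2: π = [0.1840, 0.1412, 0.2454, 0.1667, 0.1458, 0.1169], E[r] = 0.8287, γ^t·E[r] = 0.671250, running G = 1.825417
t=3: π = [0.1817, 0.1420, 0.2464, 0.1667, 0.1442, 0.1190], E[r] = 0.8232, γ^t·E[r] = 0.600117, running G = 2.425534
t=4: π = [0.1818, 0.1418, 0.2465, 0.1667, 0.1442, 0.1190], E[r] = 0.8241, γ^t·E[r] = 0.540691, running G = 2.966225
t=5: π = [0.1818, 0.1418, 0.2465, 0.1667, 0.1442, 0.1190], E[r] = 0.8242, γ^t·E[r] = 0.486668, running G = 3.452892
t=6: π = [0.1818, 0.1418, 0.2465, 0.1667, 0.1442, 0.1190], E[r] = 0.8242, γ^t·E[r] = 0.438002, running G = 3.890894
t=7: π = [0.1818, 0.1418, 0.2465, 0.1667, 0.1442, 0.1190], E[r] = 0.8242, γ^t·E[r] = 0.394203, running G = 4.285098

G = 4.2851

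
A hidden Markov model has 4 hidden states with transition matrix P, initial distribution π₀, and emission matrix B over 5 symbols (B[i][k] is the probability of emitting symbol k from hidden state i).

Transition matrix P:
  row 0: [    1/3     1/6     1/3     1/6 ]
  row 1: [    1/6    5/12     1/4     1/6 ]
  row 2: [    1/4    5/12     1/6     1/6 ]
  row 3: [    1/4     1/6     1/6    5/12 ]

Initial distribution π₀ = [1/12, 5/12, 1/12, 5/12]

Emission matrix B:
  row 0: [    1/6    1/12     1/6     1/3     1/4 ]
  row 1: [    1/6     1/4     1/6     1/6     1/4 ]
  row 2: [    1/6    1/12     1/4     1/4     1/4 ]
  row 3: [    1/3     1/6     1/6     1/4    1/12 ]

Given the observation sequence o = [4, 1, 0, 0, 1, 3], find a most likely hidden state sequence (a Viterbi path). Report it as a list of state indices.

t=0: δ = [2.083e-02, 1.042e-01, 2.083e-02, 3.472e-02]  (obs o_0=4)
t=1: δ = [1.447e-03, 1.085e-02, 2.170e-03, 2.894e-03]  ψ = [1, 1, 1, 1]  (obs o_1=1)
t=2: δ = [3.014e-04, 7.535e-04, 4.521e-04, 6.028e-04]  ψ = [1, 1, 1, 1]  (obs o_2=0)
t=3: δ = [2.512e-05, 5.233e-05, 3.140e-05, 8.372e-05]  ψ = [3, 1, 1, 3]  (obs o_3=0)
t=4: δ = [1.744e-06, 5.451e-06, 1.163e-06, 5.814e-06]  ψ = [3, 1, 3, 3]  (obs o_4=1)
t=5: δ = [4.845e-07, 3.785e-07, 3.407e-07, 6.056e-07]  ψ = [3, 1, 1, 3]  (obs o_5=3)
backtrack: best end state = 3; path = [1, 1, 3, 3, 3, 3]

path = [1, 1, 3, 3, 3, 3]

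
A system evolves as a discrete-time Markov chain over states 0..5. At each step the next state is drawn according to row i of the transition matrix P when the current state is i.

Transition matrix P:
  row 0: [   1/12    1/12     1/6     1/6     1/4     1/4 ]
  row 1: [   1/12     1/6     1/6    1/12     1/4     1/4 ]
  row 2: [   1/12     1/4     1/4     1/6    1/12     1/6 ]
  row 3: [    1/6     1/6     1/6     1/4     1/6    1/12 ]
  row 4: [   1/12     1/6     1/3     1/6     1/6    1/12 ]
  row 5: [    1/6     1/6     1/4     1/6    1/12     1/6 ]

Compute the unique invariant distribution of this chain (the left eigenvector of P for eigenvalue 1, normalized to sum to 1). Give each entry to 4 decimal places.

Balance equations π_j = Σ_i π_i·P[i][j]:
  π_0 = 1/12·π_0 + 1/12·π_1 + 1/12·π_2 + 1/6·π_3 + 1/12·π_4 + 1/6·π_5
  π_1 = 1/12·π_0 + 1/6·π_1 + 1/4·π_2 + 1/6·π_3 + 1/6·π_4 + 1/6·π_5
  π_2 = 1/6·π_0 + 1/6·π_1 + 1/4·π_2 + 1/6·π_3 + 1/3·π_4 + 1/4·π_5
  π_3 = 1/6·π_0 + 1/12·π_1 + 1/6·π_2 + 1/4·π_3 + 1/6·π_4 + 1/6·π_5
  π_4 = 1/4·π_0 + 1/4·π_1 + 1/12·π_2 + 1/6·π_3 + 1/6·π_4 + 1/12·π_5
  normalize: π_0 + π_1 + π_2 + π_3 + π_4 + π_5 = 1
Solving the linear system gives exactly π = [8417/75978, 4463/25326, 2447/10854, 4199/25326, 12017/75978, 1381/8442].

π = [0.1108, 0.1762, 0.2254, 0.1658, 0.1582, 0.1636]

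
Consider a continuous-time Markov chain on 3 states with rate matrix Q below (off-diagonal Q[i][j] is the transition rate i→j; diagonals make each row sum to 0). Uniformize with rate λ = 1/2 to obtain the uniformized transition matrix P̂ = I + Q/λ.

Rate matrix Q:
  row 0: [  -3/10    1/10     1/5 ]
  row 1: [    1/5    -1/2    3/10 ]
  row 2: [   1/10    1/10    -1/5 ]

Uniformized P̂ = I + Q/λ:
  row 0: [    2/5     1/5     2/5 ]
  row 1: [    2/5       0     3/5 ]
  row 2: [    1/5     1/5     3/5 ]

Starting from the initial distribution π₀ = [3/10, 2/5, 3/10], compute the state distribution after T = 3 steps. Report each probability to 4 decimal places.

t=0: π = [0.3000, 0.4000, 0.3000]
t=1: π = [0.3400, 0.1200, 0.5400]
t=2: π = [0.2920, 0.1760, 0.5320]
t=3: π = [0.2936, 0.1648, 0.5416]

π = [0.2936, 0.1648, 0.5416]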